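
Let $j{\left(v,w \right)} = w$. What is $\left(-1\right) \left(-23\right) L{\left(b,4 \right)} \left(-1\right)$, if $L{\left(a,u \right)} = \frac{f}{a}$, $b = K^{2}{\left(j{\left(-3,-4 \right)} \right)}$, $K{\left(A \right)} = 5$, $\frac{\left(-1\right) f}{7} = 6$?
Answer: $\frac{966}{25} \approx 38.64$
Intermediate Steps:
$f = -42$ ($f = \left(-7\right) 6 = -42$)
$b = 25$ ($b = 5^{2} = 25$)
$L{\left(a,u \right)} = - \frac{42}{a}$
$\left(-1\right) \left(-23\right) L{\left(b,4 \right)} \left(-1\right) = \left(-1\right) \left(-23\right) - \frac{42}{25} \left(-1\right) = 23 \left(-42\right) \frac{1}{25} \left(-1\right) = 23 \left(\left(- \frac{42}{25}\right) \left(-1\right)\right) = 23 \cdot \frac{42}{25} = \frac{966}{25}$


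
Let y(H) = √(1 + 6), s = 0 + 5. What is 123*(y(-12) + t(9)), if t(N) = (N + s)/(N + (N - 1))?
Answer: 1722/17 + 123*√7 ≈ 426.72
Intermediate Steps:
s = 5
y(H) = √7
t(N) = (5 + N)/(-1 + 2*N) (t(N) = (N + 5)/(N + (N - 1)) = (5 + N)/(N + (-1 + N)) = (5 + N)/(-1 + 2*N))
123*(y(-12) + t(9)) = 123*(√7 + (5 + 9)/(-1 + 2*9)) = 123*(√7 + 14/(-1 + 18)) = 123*(√7 + 14/17) = 123*(14/17 + √7) = 1722/17 + 123*√7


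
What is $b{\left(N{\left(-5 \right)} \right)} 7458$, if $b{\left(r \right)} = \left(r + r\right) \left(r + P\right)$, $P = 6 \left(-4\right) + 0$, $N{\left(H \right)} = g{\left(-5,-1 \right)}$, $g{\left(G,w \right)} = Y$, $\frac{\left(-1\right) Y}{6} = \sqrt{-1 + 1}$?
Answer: $0$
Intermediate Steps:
$Y = 0$ ($Y = - 6 \sqrt{-1 + 1} = - 6 \sqrt{0} = \left(-6\right) 0 = 0$)
$g{\left(G,w \right)} = 0$
$N{\left(H \right)} = 0$
$P = -24$ ($P = -24 + 0 = -24$)
$b{\left(r \right)} = 2 r \left(-24 + r\right)$ ($b{\left(r \right)} = \left(r + r\right) \left(r - 24\right) = 2 r \left(-24 + r\right)$)
$b{\left(N{\left(-5 \right)} \right)} 7458 = 2 \cdot 0 \left(-24 + 0\right) 7458 = 2 \cdot 0 \left(-24\right) 7458 = 0 \cdot 7458 = 0$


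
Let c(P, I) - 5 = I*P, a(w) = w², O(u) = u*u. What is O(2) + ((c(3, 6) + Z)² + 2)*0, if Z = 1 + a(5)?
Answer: 4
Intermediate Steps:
O(u) = u²
Z = 26 (Z = 1 + 5² = 1 + 25 = 26)
c(P, I) = 5 + I*P
O(2) + ((c(3, 6) + Z)² + 2)*0 = 2² + (((5 + 6*3) + 26)² + 2)*0 = 4 + (((5 + 18) + 26)² + 2)*0 = 4 + ((23 + 26)² + 2)*0 = 4 + (49² + 2)*0 = 4 + (2401 + 2)*0 = 4 + 2403*0 = 4 + 0 = 4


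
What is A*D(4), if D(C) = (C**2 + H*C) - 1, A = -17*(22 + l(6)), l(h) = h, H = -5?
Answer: 2380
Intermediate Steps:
A = -476 (A = -17*(22 + 6) = -17*28 = -476)
D(C) = -1 + C**2 - 5*C (D(C) = (C**2 - 5*C) - 1 = -1 + C**2 - 5*C)
A*D(4) = -476*(-1 + 4**2 - 5*4) = -476*(-1 + 16 - 20) = -476*(-5) = 2380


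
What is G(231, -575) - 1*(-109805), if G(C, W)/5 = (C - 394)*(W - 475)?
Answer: 965555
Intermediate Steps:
G(C, W) = 5*(-475 + W)*(-394 + C) (G(C, W) = 5*((C - 394)*(W - 475)) = 5*((-394 + C)*(-475 + W)) = 5*((-475 + W)*(-394 + C)) = 5*(-475 + W)*(-394 + C))
G(231, -575) - 1*(-109805) = (935750 - 2375*231 - 1970*(-575) + 5*231*(-575)) - 1*(-109805) = (935750 - 548625 + 1132750 - 664125) + 109805 = 855750 + 109805 = 965555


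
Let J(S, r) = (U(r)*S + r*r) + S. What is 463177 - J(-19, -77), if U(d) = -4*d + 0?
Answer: 463119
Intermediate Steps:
U(d) = -4*d
J(S, r) = S + r² - 4*S*r (J(S, r) = ((-4*r)*S + r*r) + S = (-4*S*r + r²) + S = (r² - 4*S*r) + S = S + r² - 4*S*r)
463177 - J(-19, -77) = 463177 - (-19 + (-77)² - 4*(-19)*(-77)) = 463177 - (-19 + 5929 - 5852) = 463177 - 1*58 = 463177 - 58 = 463119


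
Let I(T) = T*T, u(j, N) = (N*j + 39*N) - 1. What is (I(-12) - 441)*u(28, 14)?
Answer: -278289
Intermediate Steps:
u(j, N) = -1 + 39*N + N*j (u(j, N) = (39*N + N*j) - 1 = -1 + 39*N + N*j)
I(T) = T²
(I(-12) - 441)*u(28, 14) = ((-12)² - 441)*(-1 + 39*14 + 14*28) = (144 - 441)*(-1 + 546 + 392) = -297*937 = -278289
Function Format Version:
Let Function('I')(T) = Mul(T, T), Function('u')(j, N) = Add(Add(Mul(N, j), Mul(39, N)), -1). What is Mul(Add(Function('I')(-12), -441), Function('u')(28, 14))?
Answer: -278289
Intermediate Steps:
Function('u')(j, N) = Add(-1, Mul(39, N), Mul(N, j)) (Function('u')(j, N) = Add(Add(Mul(39, N), Mul(N, j)), -1) = Add(-1, Mul(39, N), Mul(N, j)))
Function('I')(T) = Pow(T, 2)
Mul(Add(Function('I')(-12), -441), Function('u')(28, 14)) = Mul(Add(Pow(-12, 2), -441), Add(-1, Mul(39, 14), Mul(14, 28))) = Mul(Add(144, -441), Add(-1, 546, 392)) = Mul(-297, 937) = -278289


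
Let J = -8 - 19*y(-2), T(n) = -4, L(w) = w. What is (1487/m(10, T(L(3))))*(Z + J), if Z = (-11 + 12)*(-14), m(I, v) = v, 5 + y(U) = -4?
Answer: -221563/4 ≈ -55391.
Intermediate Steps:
y(U) = -9 (y(U) = -5 - 4 = -9)
J = 163 (J = -8 - 19*(-9) = -8 + 171 = 163)
Z = -14 (Z = 1*(-14) = -14)
(1487/m(10, T(L(3))))*(Z + J) = (1487/(-4))*(-14 + 163) = (1487*(-¼))*149 = -1487/4*149 = -221563/4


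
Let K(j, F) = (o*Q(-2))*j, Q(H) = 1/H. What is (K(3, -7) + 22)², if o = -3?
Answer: 2809/4 ≈ 702.25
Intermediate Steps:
K(j, F) = 3*j/2 (K(j, F) = (-3/(-2))*j = (-3*(-½))*j = 3*j/2)
(K(3, -7) + 22)² = ((3/2)*3 + 22)² = (9/2 + 22)² = (53/2)² = 2809/4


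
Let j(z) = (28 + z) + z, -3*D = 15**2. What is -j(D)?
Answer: 122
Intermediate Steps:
D = -75 (D = -1/3*15**2 = -1/3*225 = -75)
j(z) = 28 + 2*z
-j(D) = -(28 + 2*(-75)) = -(28 - 150) = -1*(-122) = 122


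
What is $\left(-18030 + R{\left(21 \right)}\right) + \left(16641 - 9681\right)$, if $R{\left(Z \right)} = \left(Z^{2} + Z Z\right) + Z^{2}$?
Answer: $-9747$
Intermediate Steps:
$R{\left(Z \right)} = 3 Z^{2}$ ($R{\left(Z \right)} = \left(Z^{2} + Z^{2}\right) + Z^{2} = 2 Z^{2} + Z^{2} = 3 Z^{2}$)
$\left(-18030 + R{\left(21 \right)}\right) + \left(16641 - 9681\right) = \left(-18030 + 3 \cdot 21^{2}\right) + \left(16641 - 9681\right) = \left(-18030 + 3 \cdot 441\right) + \left(16641 - 9681\right) = \left(-18030 + 1323\right) + 6960 = -16707 + 6960 = -9747$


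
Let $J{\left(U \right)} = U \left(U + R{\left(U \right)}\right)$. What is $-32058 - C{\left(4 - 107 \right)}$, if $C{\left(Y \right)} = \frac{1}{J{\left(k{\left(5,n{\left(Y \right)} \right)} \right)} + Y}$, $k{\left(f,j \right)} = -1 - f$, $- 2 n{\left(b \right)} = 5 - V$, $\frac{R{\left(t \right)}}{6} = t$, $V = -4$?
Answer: $- \frac{4776643}{149} \approx -32058.0$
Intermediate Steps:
$R{\left(t \right)} = 6 t$
$n{\left(b \right)} = - \frac{9}{2}$ ($n{\left(b \right)} = - \frac{5 - -4}{2} = - \frac{5 + 4}{2} = \left(- \frac{1}{2}\right) 9 = - \frac{9}{2}$)
$J{\left(U \right)} = 7 U^{2}$ ($J{\left(U \right)} = U \left(U + 6 U\right) = U 7 U = 7 U^{2}$)
$C{\left(Y \right)} = \frac{1}{252 + Y}$ ($C{\left(Y \right)} = \frac{1}{7 \left(-1 - 5\right)^{2} + Y} = \frac{1}{7 \left(-6\right)^{2} + Y} = \frac{1}{7 \cdot 36 + Y} = \frac{1}{252 + Y}$)
$-32058 - C{\left(4 - 107 \right)} = -32058 - \frac{1}{252 + \left(4 - 107\right)} = -32058 - \frac{1}{252 - 103} = -32058 - \frac{1}{149} = - \frac{4776643}{149}$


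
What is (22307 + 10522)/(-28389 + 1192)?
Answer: -32829/27197 ≈ -1.2071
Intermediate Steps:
(22307 + 10522)/(-28389 + 1192) = 32829/(-27197) = 32829*(-1/27197) = -32829/27197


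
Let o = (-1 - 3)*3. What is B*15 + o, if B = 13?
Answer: 183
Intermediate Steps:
o = -12 (o = -4*3 = -12)
B*15 + o = 13*15 - 12 = 195 - 12 = 183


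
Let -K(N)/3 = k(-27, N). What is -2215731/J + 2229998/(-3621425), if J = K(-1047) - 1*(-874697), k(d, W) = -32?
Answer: -9974890277089/3167997240025 ≈ -3.1486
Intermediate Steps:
K(N) = 96 (K(N) = -3*(-32) = 96)
J = 874793 (J = 96 - 1*(-874697) = 96 + 874697 = 874793)
-2215731/J + 2229998/(-3621425) = -2215731/874793 + 2229998/(-3621425) = -2215731*1/874793 + 2229998*(-1/3621425) = -2215731/874793 - 2229998/3621425 = -9974890277089/3167997240025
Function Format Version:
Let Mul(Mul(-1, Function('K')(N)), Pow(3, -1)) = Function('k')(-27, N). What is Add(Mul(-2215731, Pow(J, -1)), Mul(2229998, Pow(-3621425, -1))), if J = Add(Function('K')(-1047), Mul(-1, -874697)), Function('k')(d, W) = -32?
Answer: Rational(-9974890277089, 3167997240025) ≈ -3.1486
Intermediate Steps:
Function('K')(N) = 96 (Function('K')(N) = Mul(-3, -32) = 96)
J = 874793 (J = Add(96, Mul(-1, -874697)) = Add(96, 874697) = 874793)
Add(Mul(-2215731, Pow(J, -1)), Mul(2229998, Pow(-3621425, -1))) = Add(Mul(-2215731, Pow(874793, -1)), Mul(2229998, Pow(-3621425, -1))) = Add(Mul(-2215731, Rational(1, 874793)), Mul(2229998, Rational(-1, 3621425))) = Add(Rational(-2215731, 874793), Rational(-2229998, 3621425)) = Rational(-9974890277089, 3167997240025)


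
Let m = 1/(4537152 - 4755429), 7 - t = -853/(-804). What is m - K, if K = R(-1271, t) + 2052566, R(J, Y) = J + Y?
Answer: -119997486440113/58498236 ≈ -2.0513e+6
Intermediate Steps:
t = 4775/804 (t = 7 - (-853)/(-804) = 7 - (-853)*(-1)/804 = 7 - 1*853/804 = 7 - 853/804 = 4775/804 ≈ 5.9391)
m = -1/218277 (m = 1/(-218277) = -1/218277 ≈ -4.5813e-6)
K = 1649245955/804 (K = (-1271 + 4775/804) + 2052566 = -1017109/804 + 2052566 = 1649245955/804 ≈ 2.0513e+6)
m - K = -1/218277 - 1*1649245955/804 = -1/218277 - 1649245955/804 = -119997486440113/58498236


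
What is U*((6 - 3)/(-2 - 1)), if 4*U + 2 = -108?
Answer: 55/2 ≈ 27.500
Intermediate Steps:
U = -55/2 (U = -1/2 + (1/4)*(-108) = -1/2 - 27 = -55/2 ≈ -27.500)
U*((6 - 3)/(-2 - 1)) = -55*(6 - 3)/(2*(-2 - 1)) = -165/(2*(-3)) = -165*(-1)/(2*3) = -55/2*(-1) = 55/2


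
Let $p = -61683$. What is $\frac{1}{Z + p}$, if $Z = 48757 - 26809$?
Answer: $- \frac{1}{39735} \approx -2.5167 \cdot 10^{-5}$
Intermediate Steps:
$Z = 21948$
$\frac{1}{Z + p} = \frac{1}{21948 - 61683} = \frac{1}{-39735} = - \frac{1}{39735}$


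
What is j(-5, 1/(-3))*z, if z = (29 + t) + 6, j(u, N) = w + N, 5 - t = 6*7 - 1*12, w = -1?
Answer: -40/3 ≈ -13.333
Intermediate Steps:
t = -25 (t = 5 - (6*7 - 1*12) = 5 - (42 - 12) = 5 - 1*30 = 5 - 30 = -25)
j(u, N) = -1 + N
z = 10 (z = (29 - 25) + 6 = 4 + 6 = 10)
j(-5, 1/(-3))*z = (-1 + 1/(-3))*10 = (-1 - ⅓)*10 = -4/3*10 = -40/3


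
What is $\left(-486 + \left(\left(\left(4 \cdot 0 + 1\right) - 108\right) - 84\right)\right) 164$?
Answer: $-111028$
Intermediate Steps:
$\left(-486 + \left(\left(\left(4 \cdot 0 + 1\right) - 108\right) - 84\right)\right) 164 = \left(-486 + \left(\left(\left(0 + 1\right) - 108\right) - 84\right)\right) 164 = \left(-486 + \left(\left(1 - 108\right) - 84\right)\right) 164 = \left(-486 - 191\right) 164 = \left(-677\right) 164 = -111028$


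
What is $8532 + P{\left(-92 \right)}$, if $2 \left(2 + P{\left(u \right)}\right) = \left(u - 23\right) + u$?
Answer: $\frac{16853}{2} \approx 8426.5$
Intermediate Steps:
$P{\left(u \right)} = - \frac{27}{2} + u$ ($P{\left(u \right)} = -2 + \frac{\left(u - 23\right) + u}{2} = -2 + \frac{\left(-23 + u\right) + u}{2} = -2 + \frac{-23 + 2 u}{2} = -2 + \left(- \frac{23}{2} + u\right) = - \frac{27}{2} + u$)
$8532 + P{\left(-92 \right)} = 8532 - \frac{211}{2} = \frac{16853}{2}$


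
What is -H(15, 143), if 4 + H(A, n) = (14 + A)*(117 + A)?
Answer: -3824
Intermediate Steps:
H(A, n) = -4 + (14 + A)*(117 + A)
-H(15, 143) = -(1634 + 15² + 131*15) = -(1634 + 225 + 1965) = -1*3824 = -3824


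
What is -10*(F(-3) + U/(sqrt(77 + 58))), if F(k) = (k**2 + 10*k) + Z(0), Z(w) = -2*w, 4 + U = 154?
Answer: 210 - 100*sqrt(15)/3 ≈ 80.901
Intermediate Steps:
U = 150 (U = -4 + 154 = 150)
F(k) = k**2 + 10*k (F(k) = (k**2 + 10*k) - 2*0 = (k**2 + 10*k) + 0 = k**2 + 10*k)
-10*(F(-3) + U/(sqrt(77 + 58))) = -10*(-3*(10 - 3) + 150/(sqrt(77 + 58))) = -10*(-3*7 + 150/(sqrt(135))) = -10*(-21 + 150/((3*sqrt(15)))) = -10*(-21 + 150*(sqrt(15)/45)) = -10*(-21 + 10*sqrt(15)/3) = 210 - 100*sqrt(15)/3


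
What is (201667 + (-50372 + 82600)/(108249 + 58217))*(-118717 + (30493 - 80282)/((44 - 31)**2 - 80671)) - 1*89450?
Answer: -160416762284777959825/6700422966 ≈ -2.3941e+10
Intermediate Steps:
(201667 + (-50372 + 82600)/(108249 + 58217))*(-118717 + (30493 - 80282)/((44 - 31)**2 - 80671)) - 1*89450 = (201667 + 32228/166466)*(-118717 - 49789/(13**2 - 80671)) - 89450 = (201667 + 32228*(1/166466))*(-118717 - 49789/(169 - 80671)) - 89450 = (201667 + 16114/83233)*(-118717 - 49789/(-80502)) - 89450 = 16785365525*(-118717 - 49789*(-1/80502))/83233 - 89450 = 16785365525*(-118717 + 49789/80502)/83233 - 89450 = (16785365525/83233)*(-9556906145/80502) - 89450 = -160416162931943651125/6700422966 - 89450 = -160416762284777959825/6700422966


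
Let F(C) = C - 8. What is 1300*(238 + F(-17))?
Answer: 276900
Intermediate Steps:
F(C) = -8 + C
1300*(238 + F(-17)) = 1300*(238 + (-8 - 17)) = 1300*(238 - 25) = 1300*213 = 276900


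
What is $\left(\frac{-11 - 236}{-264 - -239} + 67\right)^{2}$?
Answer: $\frac{3694084}{625} \approx 5910.5$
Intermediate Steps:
$\left(\frac{-11 - 236}{-264 - -239} + 67\right)^{2} = \left(- \frac{247}{-264 + \left(-103 + 342\right)} + 67\right)^{2} = \left(- \frac{247}{-264 + 239} + 67\right)^{2} = \left(- \frac{247}{-25} + 67\right)^{2} = \left(\left(-247\right) \left(- \frac{1}{25}\right) + 67\right)^{2} = \left(\frac{247}{25} + 67\right)^{2} = \left(\frac{1922}{25}\right)^{2} = \frac{3694084}{625}$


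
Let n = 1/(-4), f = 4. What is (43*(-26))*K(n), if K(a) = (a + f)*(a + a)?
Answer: 8385/4 ≈ 2096.3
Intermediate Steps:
n = -¼ ≈ -0.25000
K(a) = 2*a*(4 + a) (K(a) = (a + 4)*(a + a) = (4 + a)*(2*a) = 2*a*(4 + a))
(43*(-26))*K(n) = (43*(-26))*(2*(-¼)*(4 - ¼)) = -2236*(-1)*15/(4*4) = -1118*(-15/8) = 8385/4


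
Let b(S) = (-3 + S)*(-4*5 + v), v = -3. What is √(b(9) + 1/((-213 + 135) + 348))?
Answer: I*√1117770/90 ≈ 11.747*I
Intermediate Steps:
b(S) = 69 - 23*S (b(S) = (-3 + S)*(-4*5 - 3) = (-3 + S)*(-20 - 3) = (-3 + S)*(-23) = 69 - 23*S)
√(b(9) + 1/((-213 + 135) + 348)) = √((69 - 23*9) + 1/((-213 + 135) + 348)) = √((69 - 207) + 1/(-78 + 348)) = √(-138 + 1/270) = √(-37259/270) = I*√1117770/90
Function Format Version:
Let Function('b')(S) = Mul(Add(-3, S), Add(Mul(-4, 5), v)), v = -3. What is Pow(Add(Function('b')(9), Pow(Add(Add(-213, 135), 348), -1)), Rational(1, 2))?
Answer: Mul(Rational(1, 90), I, Pow(1117770, Rational(1, 2))) ≈ Mul(11.747, I)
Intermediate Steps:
Function('b')(S) = Add(69, Mul(-23, S)) (Function('b')(S) = Mul(Add(-3, S), Add(Mul(-4, 5), -3)) = Mul(Add(-3, S), Add(-20, -3)) = Mul(Add(-3, S), -23) = Add(69, Mul(-23, S)))
Pow(Add(Function('b')(9), Pow(Add(Add(-213, 135), 348), -1)), Rational(1, 2)) = Pow(Add(Add(69, Mul(-23, 9)), Pow(Add(Add(-213, 135), 348), -1)), Rational(1, 2)) = Pow(Add(Add(69, -207), Pow(Add(-78, 348), -1)), Rational(1, 2)) = Pow(Add(-138, Pow(270, -1)), Rational(1, 2)) = Pow(Add(-138, Rational(1, 270)), Rational(1, 2)) = Pow(Rational(-37259, 270), Rational(1, 2)) = Mul(Rational(1, 90), I, Pow(1117770, Rational(1, 2)))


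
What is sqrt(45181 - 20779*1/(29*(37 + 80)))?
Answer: sqrt(57785939458)/1131 ≈ 212.54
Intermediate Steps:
sqrt(45181 - 20779*1/(29*(37 + 80))) = sqrt(45181 - 20779/(29*117)) = sqrt(45181 - 20779/3393) = sqrt(153278354/3393) = sqrt(57785939458)/1131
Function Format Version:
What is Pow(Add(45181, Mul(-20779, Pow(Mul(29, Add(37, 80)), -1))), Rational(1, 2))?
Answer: Mul(Rational(1, 1131), Pow(57785939458, Rational(1, 2))) ≈ 212.54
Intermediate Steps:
Pow(Add(45181, Mul(-20779, Pow(Mul(29, Add(37, 80)), -1))), Rational(1, 2)) = Pow(Add(45181, Mul(-20779, Pow(Mul(29, 117), -1))), Rational(1, 2)) = Pow(Add(45181, Mul(-20779, Pow(3393, -1))), Rational(1, 2)) = Pow(Add(45181, Mul(-20779, Rational(1, 3393))), Rational(1, 2)) = Pow(Add(45181, Rational(-20779, 3393)), Rational(1, 2)) = Pow(Rational(153278354, 3393), Rational(1, 2)) = Mul(Rational(1, 1131), Pow(57785939458, Rational(1, 2)))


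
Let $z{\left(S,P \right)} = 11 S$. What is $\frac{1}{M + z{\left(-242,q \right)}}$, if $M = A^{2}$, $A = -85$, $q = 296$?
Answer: $\frac{1}{4563} \approx 0.00021915$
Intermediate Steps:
$M = 7225$ ($M = \left(-85\right)^{2} = 7225$)
$\frac{1}{M + z{\left(-242,q \right)}} = \frac{1}{7225 + 11 \left(-242\right)} = \frac{1}{7225 - 2662} = \frac{1}{4563}$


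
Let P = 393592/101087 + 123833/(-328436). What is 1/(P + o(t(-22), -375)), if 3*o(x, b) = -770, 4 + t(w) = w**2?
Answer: -99601829796/25214214020717 ≈ -0.0039502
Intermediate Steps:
t(w) = -4 + w**2
o(x, b) = -770/3 (o(x, b) = (1/3)*(-770) = -770/3)
P = 116751875641/33200609932 (P = 393592*(1/101087) + 123833*(-1/328436) = 393592/101087 - 123833/328436 = 116751875641/33200609932 ≈ 3.5166)
1/(P + o(t(-22), -375)) = 1/(116751875641/33200609932 - 770/3) = 1/(-25214214020717/99601829796) = -99601829796/25214214020717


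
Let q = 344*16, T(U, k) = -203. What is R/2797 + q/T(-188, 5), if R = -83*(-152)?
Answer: -12833640/567791 ≈ -22.603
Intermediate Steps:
q = 5504
R = 12616
R/2797 + q/T(-188, 5) = 12616/2797 + 5504/(-203) = 12616*(1/2797) + 5504*(-1/203) = 12616/2797 - 5504/203 = -12833640/567791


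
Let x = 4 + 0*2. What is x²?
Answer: 16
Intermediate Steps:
x = 4 (x = 4 + 0 = 4)
x² = 4² = 16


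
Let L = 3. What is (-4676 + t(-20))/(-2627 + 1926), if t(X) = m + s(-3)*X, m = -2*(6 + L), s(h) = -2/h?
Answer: 14122/2103 ≈ 6.7152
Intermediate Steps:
m = -18 (m = -2*(6 + 3) = -2*9 = -18)
t(X) = -18 + 2*X/3 (t(X) = -18 + (-2/(-3))*X = -18 + (-2*(-1/3))*X = -18 + 2*X/3)
(-4676 + t(-20))/(-2627 + 1926) = (-4676 + (-18 + (2/3)*(-20)))/(-2627 + 1926) = (-4676 + (-18 - 40/3))/(-701) = (-4676 - 94/3)*(-1/701) = -14122/3*(-1/701) = 14122/2103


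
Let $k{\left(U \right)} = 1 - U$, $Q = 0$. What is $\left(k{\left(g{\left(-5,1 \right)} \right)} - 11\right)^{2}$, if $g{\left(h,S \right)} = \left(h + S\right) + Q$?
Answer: $36$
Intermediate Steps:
$g{\left(h,S \right)} = S + h$ ($g{\left(h,S \right)} = \left(h + S\right) + 0 = \left(S + h\right) + 0 = S + h$)
$\left(k{\left(g{\left(-5,1 \right)} \right)} - 11\right)^{2} = \left(\left(1 - \left(1 - 5\right)\right) - 11\right)^{2} = \left(\left(1 - -4\right) - 11\right)^{2} = \left(\left(1 + 4\right) - 11\right)^{2} = \left(5 - 11\right)^{2} = \left(-6\right)^{2} = 36$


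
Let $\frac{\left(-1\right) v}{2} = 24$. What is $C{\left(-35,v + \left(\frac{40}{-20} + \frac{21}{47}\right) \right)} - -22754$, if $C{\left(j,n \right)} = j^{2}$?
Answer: $23979$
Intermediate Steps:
$v = -48$ ($v = \left(-2\right) 24 = -48$)
$C{\left(-35,v + \left(\frac{40}{-20} + \frac{21}{47}\right) \right)} - -22754 = \left(-35\right)^{2} - -22754 = 1225 + 22754 = 23979$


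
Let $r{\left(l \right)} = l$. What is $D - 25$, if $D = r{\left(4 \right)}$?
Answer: $-21$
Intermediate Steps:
$D = 4$
$D - 25 = 4 - 25 = -21$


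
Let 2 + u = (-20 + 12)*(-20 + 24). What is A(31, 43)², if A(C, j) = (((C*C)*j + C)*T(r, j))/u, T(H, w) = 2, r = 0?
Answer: 1710153316/289 ≈ 5.9175e+6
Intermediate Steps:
u = -34 (u = -2 + (-20 + 12)*(-20 + 24) = -2 - 8*4 = -2 - 32 = -34)
A(C, j) = -C/17 - j*C²/17 (A(C, j) = (((C*C)*j + C)*2)/(-34) = ((C²*j + C)*2)*(-1/34) = ((j*C² + C)*2)*(-1/34) = ((C + j*C²)*2)*(-1/34) = (2*C + 2*j*C²)*(-1/34) = -C/17 - j*C²/17)
A(31, 43)² = (-1/17*31*(1 + 31*43))² = (-1/17*31*(1 + 1333))² = (-1/17*31*1334)² = (-41354/17)² = 1710153316/289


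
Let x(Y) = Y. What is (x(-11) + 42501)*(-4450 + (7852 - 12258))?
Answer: -376291440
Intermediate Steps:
(x(-11) + 42501)*(-4450 + (7852 - 12258)) = (-11 + 42501)*(-4450 + (7852 - 12258)) = 42490*(-4450 - 4406) = 42490*(-8856) = -376291440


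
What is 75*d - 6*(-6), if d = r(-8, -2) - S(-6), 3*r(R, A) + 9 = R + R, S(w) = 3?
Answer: -814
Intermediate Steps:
r(R, A) = -3 + 2*R/3 (r(R, A) = -3 + (R + R)/3 = -3 + (2*R)/3 = -3 + 2*R/3)
d = -34/3 (d = (-3 + (⅔)*(-8)) - 1*3 = (-3 - 16/3) - 3 = -25/3 - 3 = -34/3 ≈ -11.333)
75*d - 6*(-6) = 75*(-34/3) - 6*(-6) = -850 + 36 = -814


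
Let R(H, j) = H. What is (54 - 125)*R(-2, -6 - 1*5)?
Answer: 142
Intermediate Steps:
(54 - 125)*R(-2, -6 - 1*5) = (54 - 125)*(-2) = -71*(-2) = 142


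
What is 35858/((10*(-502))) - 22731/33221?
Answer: -652674119/83384710 ≈ -7.8273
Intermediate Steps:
35858/((10*(-502))) - 22731/33221 = 35858/(-5020) - 22731*1/33221 = 35858*(-1/5020) - 22731/33221 = -17929/2510 - 22731/33221 = -652674119/83384710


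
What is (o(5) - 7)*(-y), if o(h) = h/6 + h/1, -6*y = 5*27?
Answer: -105/4 ≈ -26.250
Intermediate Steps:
y = -45/2 (y = -5*27/6 = -⅙*135 = -45/2 ≈ -22.500)
o(h) = 7*h/6 (o(h) = h*(⅙) + h*1 = h/6 + h = 7*h/6)
(o(5) - 7)*(-y) = ((7/6)*5 - 7)*(-1*(-45/2)) = (35/6 - 7)*(45/2) = -7/6*45/2 = -105/4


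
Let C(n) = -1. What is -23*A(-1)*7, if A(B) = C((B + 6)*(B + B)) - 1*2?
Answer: 483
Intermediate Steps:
A(B) = -3 (A(B) = -1 - 1*2 = -1 - 2 = -3)
-23*A(-1)*7 = -23*(-3)*7 = 69*7 = 483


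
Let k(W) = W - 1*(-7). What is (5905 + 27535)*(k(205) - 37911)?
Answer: -1260654560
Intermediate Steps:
k(W) = 7 + W (k(W) = W + 7 = 7 + W)
(5905 + 27535)*(k(205) - 37911) = (5905 + 27535)*((7 + 205) - 37911) = 33440*(212 - 37911) = 33440*(-37699) = -1260654560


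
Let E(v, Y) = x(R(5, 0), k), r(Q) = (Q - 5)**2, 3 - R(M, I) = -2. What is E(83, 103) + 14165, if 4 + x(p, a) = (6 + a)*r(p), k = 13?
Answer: 14161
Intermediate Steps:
R(M, I) = 5 (R(M, I) = 3 - 1*(-2) = 3 + 2 = 5)
r(Q) = (-5 + Q)**2
x(p, a) = -4 + (-5 + p)**2*(6 + a) (x(p, a) = -4 + (6 + a)*(-5 + p)**2 = -4 + (-5 + p)**2*(6 + a))
E(v, Y) = -4 (E(v, Y) = -4 + 6*(-5 + 5)**2 + 13*(-5 + 5)**2 = -4 + 6*0**2 + 13*0**2 = -4 + 6*0 + 13*0 = -4 + 0 + 0 = -4)
E(83, 103) + 14165 = -4 + 14165 = 14161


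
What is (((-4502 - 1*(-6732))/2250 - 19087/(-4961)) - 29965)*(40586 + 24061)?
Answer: -21837809654291/11275 ≈ -1.9368e+9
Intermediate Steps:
(((-4502 - 1*(-6732))/2250 - 19087/(-4961)) - 29965)*(40586 + 24061) = (((-4502 + 6732)*(1/2250) - 19087*(-1/4961)) - 29965)*64647 = ((2230*(1/2250) + 19087/4961) - 29965)*64647 = ((223/225 + 19087/4961) - 29965)*64647 = (5400878/1116225 - 29965)*64647 = -33442281247/1116225*64647 = -21837809654291/11275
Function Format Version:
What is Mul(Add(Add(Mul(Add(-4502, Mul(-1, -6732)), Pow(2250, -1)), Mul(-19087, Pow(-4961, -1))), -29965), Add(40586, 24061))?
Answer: Rational(-21837809654291, 11275) ≈ -1.9368e+9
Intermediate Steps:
Mul(Add(Add(Mul(Add(-4502, Mul(-1, -6732)), Pow(2250, -1)), Mul(-19087, Pow(-4961, -1))), -29965), Add(40586, 24061)) = Mul(Add(Add(Mul(Add(-4502, 6732), Rational(1, 2250)), Mul(-19087, Rational(-1, 4961))), -29965), 64647) = Mul(Add(Add(Mul(2230, Rational(1, 2250)), Rational(19087, 4961)), -29965), 64647) = Mul(Add(Add(Rational(223, 225), Rational(19087, 4961)), -29965), 64647) = Mul(Add(Rational(5400878, 1116225), -29965), 64647) = Mul(Rational(-33442281247, 1116225), 64647) = Rational(-21837809654291, 11275)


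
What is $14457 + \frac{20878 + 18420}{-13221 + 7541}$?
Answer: $\frac{41038231}{2840} \approx 14450.0$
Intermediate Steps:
$14457 + \frac{20878 + 18420}{-13221 + 7541} = 14457 + \frac{39298}{-5680} = 14457 + 39298 \left(- \frac{1}{5680}\right) = 14457 - \frac{19649}{2840} = \frac{41038231}{2840}$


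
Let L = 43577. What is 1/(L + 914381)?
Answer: 1/957958 ≈ 1.0439e-6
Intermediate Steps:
1/(L + 914381) = 1/(43577 + 914381) = 1/957958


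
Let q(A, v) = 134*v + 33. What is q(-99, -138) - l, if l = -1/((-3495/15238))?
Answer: -64529443/3495 ≈ -18463.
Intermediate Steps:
q(A, v) = 33 + 134*v
l = 15238/3495 (l = -1/((-3495*1/15238)) = -1/(-3495/15238) = -1*(-15238/3495) = 15238/3495 ≈ 4.3599)
q(-99, -138) - l = (33 + 134*(-138)) - 1*15238/3495 = (33 - 18492) - 15238/3495 = -18459 - 15238/3495 = -64529443/3495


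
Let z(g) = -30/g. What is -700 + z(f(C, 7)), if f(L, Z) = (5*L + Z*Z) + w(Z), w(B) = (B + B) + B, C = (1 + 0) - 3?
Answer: -1401/2 ≈ -700.50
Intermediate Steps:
C = -2 (C = 1 - 3 = -2)
w(B) = 3*B (w(B) = 2*B + B = 3*B)
f(L, Z) = Z² + 3*Z + 5*L (f(L, Z) = (5*L + Z*Z) + 3*Z = (5*L + Z²) + 3*Z = (Z² + 5*L) + 3*Z = Z² + 3*Z + 5*L)
-700 + z(f(C, 7)) = -700 - 30/(7² + 3*7 + 5*(-2)) = -700 - 30/(49 + 21 - 10) = -700 - 30/60 = -700 - 30*1/60 = -700 - ½ = -1401/2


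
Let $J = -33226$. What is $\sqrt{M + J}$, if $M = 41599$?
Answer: $\sqrt{8373} \approx 91.504$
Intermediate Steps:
$\sqrt{M + J} = \sqrt{41599 - 33226} = \sqrt{8373}$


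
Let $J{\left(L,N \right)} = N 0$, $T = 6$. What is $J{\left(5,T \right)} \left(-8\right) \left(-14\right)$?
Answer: $0$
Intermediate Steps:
$J{\left(L,N \right)} = 0$
$J{\left(5,T \right)} \left(-8\right) \left(-14\right) = 0 \left(-8\right) \left(-14\right) = 0 \left(-14\right) = 0$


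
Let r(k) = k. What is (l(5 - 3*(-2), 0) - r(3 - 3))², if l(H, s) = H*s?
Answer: 0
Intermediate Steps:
(l(5 - 3*(-2), 0) - r(3 - 3))² = ((5 - 3*(-2))*0 - (3 - 3))² = ((5 + 6)*0 - 1*0)² = (11*0 + 0)² = (0 + 0)² = 0² = 0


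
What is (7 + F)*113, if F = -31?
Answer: -2712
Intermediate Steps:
(7 + F)*113 = (7 - 31)*113 = -24*113 = -2712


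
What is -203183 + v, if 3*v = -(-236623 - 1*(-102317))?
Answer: -475243/3 ≈ -1.5841e+5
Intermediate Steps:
v = 134306/3 (v = (-(-236623 - 1*(-102317)))/3 = (-(-236623 + 102317))/3 = (-1*(-134306))/3 = (1/3)*134306 = 134306/3 ≈ 44769.)
-203183 + v = -203183 + 134306/3 = -475243/3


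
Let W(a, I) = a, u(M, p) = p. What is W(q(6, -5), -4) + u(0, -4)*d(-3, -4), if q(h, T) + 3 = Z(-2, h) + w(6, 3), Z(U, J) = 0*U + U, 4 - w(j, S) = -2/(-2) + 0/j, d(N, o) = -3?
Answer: 10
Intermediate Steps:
w(j, S) = 3 (w(j, S) = 4 - (-2/(-2) + 0/j) = 4 - (-2*(-½) + 0) = 4 - (1 + 0) = 4 - 1*1 = 4 - 1 = 3)
Z(U, J) = U (Z(U, J) = 0 + U = U)
q(h, T) = -2 (q(h, T) = -3 + (-2 + 3) = -3 + 1 = -2)
W(q(6, -5), -4) + u(0, -4)*d(-3, -4) = -2 - 4*(-3) = -2 + 12 = 10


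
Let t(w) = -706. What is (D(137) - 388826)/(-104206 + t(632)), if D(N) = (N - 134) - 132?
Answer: 388955/104912 ≈ 3.7074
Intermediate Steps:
D(N) = -266 + N (D(N) = (-134 + N) - 132 = -266 + N)
(D(137) - 388826)/(-104206 + t(632)) = ((-266 + 137) - 388826)/(-104206 - 706) = (-129 - 388826)/(-104912) = -388955*(-1/104912) = 388955/104912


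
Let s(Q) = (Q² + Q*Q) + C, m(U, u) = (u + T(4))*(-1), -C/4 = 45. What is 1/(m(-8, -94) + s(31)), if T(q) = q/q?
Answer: 1/1835 ≈ 0.00054496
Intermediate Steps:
T(q) = 1
C = -180 (C = -4*45 = -180)
m(U, u) = -1 - u (m(U, u) = (u + 1)*(-1) = (1 + u)*(-1) = -1 - u)
s(Q) = -180 + 2*Q² (s(Q) = (Q² + Q*Q) - 180 = (Q² + Q²) - 180 = 2*Q² - 180 = -180 + 2*Q²)
1/(m(-8, -94) + s(31)) = 1/((-1 - 1*(-94)) + (-180 + 2*31²)) = 1/((-1 + 94) + (-180 + 2*961)) = 1/(93 + (-180 + 1922)) = 1/(93 + 1742) = 1/1835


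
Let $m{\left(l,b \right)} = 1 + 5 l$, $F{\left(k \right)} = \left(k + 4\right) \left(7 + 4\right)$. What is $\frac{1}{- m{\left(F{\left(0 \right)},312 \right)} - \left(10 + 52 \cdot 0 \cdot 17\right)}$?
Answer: $- \frac{1}{231} \approx -0.004329$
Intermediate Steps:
$F{\left(k \right)} = 44 + 11 k$ ($F{\left(k \right)} = \left(4 + k\right) 11 = 44 + 11 k$)
$\frac{1}{- m{\left(F{\left(0 \right)},312 \right)} - \left(10 + 52 \cdot 0 \cdot 17\right)} = \frac{1}{- (1 + 5 \left(44 + 11 \cdot 0\right)) - \left(10 + 52 \cdot 0 \cdot 17\right)} = \frac{1}{- (1 + 5 \left(44 + 0\right)) - 10} = \frac{1}{- (1 + 5 \cdot 44) + \left(-10 + 0\right)} = \frac{1}{- (1 + 220) - 10} = \frac{1}{\left(-1\right) 221 - 10} = \frac{1}{-221 - 10} = \frac{1}{-231} = - \frac{1}{231}$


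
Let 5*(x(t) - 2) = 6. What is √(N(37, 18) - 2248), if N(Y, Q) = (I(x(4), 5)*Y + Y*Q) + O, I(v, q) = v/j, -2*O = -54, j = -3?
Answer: I*√358755/15 ≈ 39.931*I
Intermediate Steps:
x(t) = 16/5 (x(t) = 2 + (⅕)*6 = 2 + 6/5 = 16/5)
O = 27 (O = -½*(-54) = 27)
I(v, q) = -v/3 (I(v, q) = v/(-3) = v*(-⅓) = -v/3)
N(Y, Q) = 27 - 16*Y/15 + Q*Y (N(Y, Q) = ((-⅓*16/5)*Y + Y*Q) + 27 = (-16*Y/15 + Q*Y) + 27 = 27 - 16*Y/15 + Q*Y)
√(N(37, 18) - 2248) = √((27 - 16/15*37 + 18*37) - 2248) = √((27 - 592/15 + 666) - 2248) = √(9803/15 - 2248) = √(-23917/15) = I*√358755/15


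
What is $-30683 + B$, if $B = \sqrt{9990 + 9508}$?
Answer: $-30683 + \sqrt{19498} \approx -30543.0$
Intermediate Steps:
$B = \sqrt{19498} \approx 139.64$
$-30683 + B = -30683 + \sqrt{19498}$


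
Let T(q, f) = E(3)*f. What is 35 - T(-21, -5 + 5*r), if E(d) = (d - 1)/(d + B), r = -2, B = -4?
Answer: 5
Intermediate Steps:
E(d) = (-1 + d)/(-4 + d) (E(d) = (d - 1)/(d - 4) = (-1 + d)/(-4 + d))
T(q, f) = -2*f (T(q, f) = ((-1 + 3)/(-4 + 3))*f = (2/(-1))*f = (-1*2)*f = -2*f)
35 - T(-21, -5 + 5*r) = 35 - (-2)*(-5 + 5*(-2)) = 35 - (-2)*(-5 - 10) = 35 - (-2)*(-15) = 35 - 1*30 = 35 - 30 = 5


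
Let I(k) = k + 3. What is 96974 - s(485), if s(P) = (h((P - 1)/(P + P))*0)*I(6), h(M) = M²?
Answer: 96974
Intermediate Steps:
I(k) = 3 + k
s(P) = 0 (s(P) = (((P - 1)/(P + P))²*0)*(3 + 6) = (((-1 + P)/((2*P)))²*0)*9 = (((-1 + P)*(1/(2*P)))²*0)*9 = (((-1 + P)/(2*P))²*0)*9 = (((-1 + P)²/(4*P²))*0)*9 = 0*9 = 0)
96974 - s(485) = 96974 - 1*0 = 96974 + 0 = 96974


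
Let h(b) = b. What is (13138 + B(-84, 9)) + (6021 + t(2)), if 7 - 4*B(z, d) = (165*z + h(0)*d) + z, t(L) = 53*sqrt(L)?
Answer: 90587/4 + 53*sqrt(2) ≈ 22722.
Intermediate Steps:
B(z, d) = 7/4 - 83*z/2 (B(z, d) = 7/4 - ((165*z + 0*d) + z)/4 = 7/4 - ((165*z + 0) + z)/4 = 7/4 - (165*z + z)/4 = 7/4 - 83*z/2)
(13138 + B(-84, 9)) + (6021 + t(2)) = (13138 + (7/4 - 83/2*(-84))) + (6021 + 53*sqrt(2)) = (13138 + (7/4 + 3486)) + (6021 + 53*sqrt(2)) = (13138 + 13951/4) + (6021 + 53*sqrt(2)) = 66503/4 + (6021 + 53*sqrt(2)) = 90587/4 + 53*sqrt(2)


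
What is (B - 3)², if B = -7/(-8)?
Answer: 289/64 ≈ 4.5156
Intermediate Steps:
B = 7/8 (B = -7*(-⅛) = 7/8 ≈ 0.87500)
(B - 3)² = (7/8 - 3)² = (-17/8)² = 289/64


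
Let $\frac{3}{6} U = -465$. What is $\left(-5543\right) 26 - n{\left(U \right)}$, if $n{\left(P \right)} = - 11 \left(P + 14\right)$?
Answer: $-154194$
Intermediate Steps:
$U = -930$ ($U = 2 \left(-465\right) = -930$)
$n{\left(P \right)} = -154 - 11 P$ ($n{\left(P \right)} = - 11 \left(14 + P\right) = -154 - 11 P$)
$\left(-5543\right) 26 - n{\left(U \right)} = \left(-5543\right) 26 - \left(-154 - -10230\right) = -144118 - \left(-154 + 10230\right) = -144118 - 10076 = -154194$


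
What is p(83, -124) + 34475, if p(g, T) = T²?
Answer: 49851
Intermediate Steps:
p(83, -124) + 34475 = (-124)² + 34475 = 15376 + 34475 = 49851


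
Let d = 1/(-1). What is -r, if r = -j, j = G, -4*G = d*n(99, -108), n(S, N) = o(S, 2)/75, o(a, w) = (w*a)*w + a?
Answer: 33/20 ≈ 1.6500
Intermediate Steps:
o(a, w) = a + a*w**2 (o(a, w) = (a*w)*w + a = a*w**2 + a = a + a*w**2)
n(S, N) = S/15 (n(S, N) = (S*(1 + 2**2))/75 = (S*(1 + 4))*(1/75) = (S*5)*(1/75) = (5*S)*(1/75) = S/15)
d = -1 (d = 1*(-1) = -1)
G = 33/20 (G = -(-1)*(1/15)*99/4 = -(-1)*33/(4*5) = -1/4*(-33/5) = 33/20 ≈ 1.6500)
j = 33/20 ≈ 1.6500
r = -33/20 (r = -1*33/20 = -33/20 ≈ -1.6500)
-r = -1*(-33/20) = 33/20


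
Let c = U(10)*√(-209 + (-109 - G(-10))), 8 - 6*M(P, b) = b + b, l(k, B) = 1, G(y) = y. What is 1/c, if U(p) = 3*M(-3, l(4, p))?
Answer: -I*√77/462 ≈ -0.018993*I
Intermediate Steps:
M(P, b) = 4/3 - b/3 (M(P, b) = 4/3 - (b + b)/6 = 4/3 - b/3)
U(p) = 3 (U(p) = 3*(4/3 - ⅓*1) = 3*(4/3 - ⅓) = 3*1 = 3)
c = 6*I*√77 (c = 3*√(-209 + (-109 - 1*(-10))) = 3*√(-209 + (-109 + 10)) = 3*√(-209 - 99) = 3*√(-308) = 3*(2*I*√77) = 6*I*√77 ≈ 52.65*I)
1/c = 1/(6*I*√77) = -I*√77/462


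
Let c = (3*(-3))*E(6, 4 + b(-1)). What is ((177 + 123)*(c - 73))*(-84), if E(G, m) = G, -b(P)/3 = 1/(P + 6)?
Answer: 3200400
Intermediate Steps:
b(P) = -3/(6 + P) (b(P) = -3/(P + 6) = -3/(6 + P))
c = -54 (c = (3*(-3))*6 = -9*6 = -54)
((177 + 123)*(c - 73))*(-84) = ((177 + 123)*(-54 - 73))*(-84) = (300*(-127))*(-84) = -38100*(-84) = 3200400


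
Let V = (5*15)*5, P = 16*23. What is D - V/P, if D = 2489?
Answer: 915577/368 ≈ 2488.0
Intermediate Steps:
P = 368
V = 375 (V = 75*5 = 375)
D - V/P = 2489 - 375/368 = 915577/368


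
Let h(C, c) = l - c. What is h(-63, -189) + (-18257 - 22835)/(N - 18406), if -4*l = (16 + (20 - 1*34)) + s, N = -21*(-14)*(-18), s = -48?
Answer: 4792541/23698 ≈ 202.23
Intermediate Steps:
N = -5292 (N = 294*(-18) = -5292)
l = 23/2 (l = -((16 + (20 - 1*34)) - 48)/4 = -((16 + (20 - 34)) - 48)/4 = -((16 - 14) - 48)/4 = -(2 - 48)/4 = -1/4*(-46) = 23/2 ≈ 11.500)
h(C, c) = 23/2 - c
h(-63, -189) + (-18257 - 22835)/(N - 18406) = (23/2 - 1*(-189)) + (-18257 - 22835)/(-5292 - 18406) = (23/2 + 189) - 41092/(-23698) = 401/2 - 41092*(-1/23698) = 401/2 + 20546/11849 = 4792541/23698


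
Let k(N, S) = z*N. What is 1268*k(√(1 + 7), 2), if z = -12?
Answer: -30432*√2 ≈ -43037.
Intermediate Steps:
k(N, S) = -12*N
1268*k(√(1 + 7), 2) = 1268*(-12*√(1 + 7)) = 1268*(-24*√2) = -30432*√2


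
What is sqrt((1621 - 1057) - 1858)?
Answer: I*sqrt(1294) ≈ 35.972*I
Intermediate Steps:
sqrt((1621 - 1057) - 1858) = sqrt(564 - 1858) = sqrt(-1294) = I*sqrt(1294)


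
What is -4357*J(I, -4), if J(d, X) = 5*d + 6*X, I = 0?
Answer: 104568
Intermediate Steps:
-4357*J(I, -4) = -4357*(5*0 + 6*(-4)) = -4357*(0 - 24) = -4357*(-24) = 104568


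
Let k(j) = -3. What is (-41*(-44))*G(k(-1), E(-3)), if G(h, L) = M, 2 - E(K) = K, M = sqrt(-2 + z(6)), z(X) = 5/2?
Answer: 902*sqrt(2) ≈ 1275.6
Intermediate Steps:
z(X) = 5/2 (z(X) = 5*(1/2) = 5/2)
M = sqrt(2)/2 (M = sqrt(-2 + 5/2) = sqrt(1/2) = sqrt(2)/2 ≈ 0.70711)
E(K) = 2 - K
G(h, L) = sqrt(2)/2
(-41*(-44))*G(k(-1), E(-3)) = (-41*(-44))*(sqrt(2)/2) = 1804*(sqrt(2)/2) = 902*sqrt(2)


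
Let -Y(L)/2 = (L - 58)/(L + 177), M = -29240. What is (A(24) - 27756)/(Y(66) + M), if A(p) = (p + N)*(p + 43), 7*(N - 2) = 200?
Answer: 20496807/24868676 ≈ 0.82420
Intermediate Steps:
N = 214/7 (N = 2 + (⅐)*200 = 2 + 200/7 = 214/7 ≈ 30.571)
A(p) = (43 + p)*(214/7 + p) (A(p) = (p + 214/7)*(p + 43) = (214/7 + p)*(43 + p) = (43 + p)*(214/7 + p))
Y(L) = -2*(-58 + L)/(177 + L) (Y(L) = -2*(L - 58)/(L + 177) = -2*(-58 + L)/(177 + L))
(A(24) - 27756)/(Y(66) + M) = ((9202/7 + 24² + (515/7)*24) - 27756)/(2*(58 - 1*66)/(177 + 66) - 29240) = ((9202/7 + 576 + 12360/7) - 27756)/(2*(58 - 66)/243 - 29240) = (25594/7 - 27756)/(2*(1/243)*(-8) - 29240) = -168698/(7*(-16/243 - 29240)) = -168698/(7*(-7105336/243)) = -168698/7*(-243/7105336) = 20496807/24868676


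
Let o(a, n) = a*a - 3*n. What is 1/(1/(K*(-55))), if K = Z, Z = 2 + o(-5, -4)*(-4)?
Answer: 8030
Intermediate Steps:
o(a, n) = a² - 3*n
Z = -146 (Z = 2 + ((-5)² - 3*(-4))*(-4) = 2 + (25 + 12)*(-4) = 2 + 37*(-4) = 2 - 148 = -146)
K = -146
1/(1/(K*(-55))) = 1/(1/(-146*(-55))) = 1/(1/8030) = 8030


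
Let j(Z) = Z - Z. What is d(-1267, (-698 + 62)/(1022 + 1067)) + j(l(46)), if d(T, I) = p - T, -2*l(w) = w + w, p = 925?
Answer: 2192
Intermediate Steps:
l(w) = -w (l(w) = -(w + w)/2 = -w)
d(T, I) = 925 - T
j(Z) = 0
d(-1267, (-698 + 62)/(1022 + 1067)) + j(l(46)) = (925 - 1*(-1267)) + 0 = (925 + 1267) + 0 = 2192 + 0 = 2192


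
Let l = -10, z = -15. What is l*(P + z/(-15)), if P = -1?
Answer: 0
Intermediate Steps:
l*(P + z/(-15)) = -10*(-1 - 15/(-15)) = -10*(-1 - 15*(-1/15)) = -10*(-1 + 1) = -10*0 = 0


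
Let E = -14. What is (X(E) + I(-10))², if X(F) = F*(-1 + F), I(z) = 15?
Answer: 50625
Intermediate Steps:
(X(E) + I(-10))² = (-14*(-1 - 14) + 15)² = (-14*(-15) + 15)² = (210 + 15)² = 225² = 50625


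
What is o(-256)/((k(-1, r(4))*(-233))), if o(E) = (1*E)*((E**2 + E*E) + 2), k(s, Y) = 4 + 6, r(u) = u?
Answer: 16777472/1165 ≈ 14401.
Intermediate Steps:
k(s, Y) = 10
o(E) = E*(2 + 2*E**2) (o(E) = E*((E**2 + E**2) + 2) = E*(2*E**2 + 2) = E*(2 + 2*E**2))
o(-256)/((k(-1, r(4))*(-233))) = (2*(-256)*(1 + (-256)**2))/((10*(-233))) = (2*(-256)*(1 + 65536))/(-2330) = (2*(-256)*65537)*(-1/2330) = -33554944*(-1/2330) = 16777472/1165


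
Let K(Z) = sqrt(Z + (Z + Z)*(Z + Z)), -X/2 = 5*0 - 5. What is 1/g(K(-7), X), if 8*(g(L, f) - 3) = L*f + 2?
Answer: -13/1139 + 15*sqrt(21)/1139 ≈ 0.048936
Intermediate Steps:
X = 10 (X = -2*(5*0 - 5) = -2*(0 - 5) = -2*(-5) = 10)
K(Z) = sqrt(Z + 4*Z**2) (K(Z) = sqrt(Z + (2*Z)*(2*Z)) = sqrt(Z + 4*Z**2))
g(L, f) = 13/4 + L*f/8 (g(L, f) = 3 + (L*f + 2)/8 = 3 + (2 + L*f)/8 = 3 + (1/4 + L*f/8) = 13/4 + L*f/8)
1/g(K(-7), X) = 1/(13/4 + (1/8)*sqrt(-7*(1 + 4*(-7)))*10) = 1/(13/4 + (1/8)*sqrt(-7*(1 - 28))*10) = 1/(13/4 + (1/8)*sqrt(-7*(-27))*10) = 1/(13/4 + (1/8)*sqrt(189)*10) = 1/(13/4 + (1/8)*(3*sqrt(21))*10) = 1/(13/4 + 15*sqrt(21)/4)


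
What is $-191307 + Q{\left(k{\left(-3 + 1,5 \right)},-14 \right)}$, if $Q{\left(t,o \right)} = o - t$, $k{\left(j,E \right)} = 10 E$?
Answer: $-191371$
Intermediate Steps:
$-191307 + Q{\left(k{\left(-3 + 1,5 \right)},-14 \right)} = -191307 - \left(14 + 10 \cdot 5\right) = -191307 - 64 = -191371$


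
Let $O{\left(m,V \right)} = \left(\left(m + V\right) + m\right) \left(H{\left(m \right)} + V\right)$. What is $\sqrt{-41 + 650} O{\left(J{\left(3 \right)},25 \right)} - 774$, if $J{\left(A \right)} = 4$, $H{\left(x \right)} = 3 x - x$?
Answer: $-774 + 1089 \sqrt{609} \approx 26100.0$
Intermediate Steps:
$H{\left(x \right)} = 2 x$
$O{\left(m,V \right)} = \left(V + 2 m\right)^{2}$ ($O{\left(m,V \right)} = \left(\left(m + V\right) + m\right) \left(2 m + V\right) = \left(\left(V + m\right) + m\right) \left(V + 2 m\right) = \left(V + 2 m\right) \left(V + 2 m\right) = \left(V + 2 m\right)^{2}$)
$\sqrt{-41 + 650} O{\left(J{\left(3 \right)},25 \right)} - 774 = \sqrt{-41 + 650} \left(25^{2} + 4 \cdot 4^{2} + 4 \cdot 25 \cdot 4\right) - 774 = \sqrt{609} \left(625 + 4 \cdot 16 + 400\right) - 774 = \sqrt{609} \left(625 + 64 + 400\right) - 774 = \sqrt{609} \cdot 1089 - 774 = 1089 \sqrt{609} - 774 = -774 + 1089 \sqrt{609}$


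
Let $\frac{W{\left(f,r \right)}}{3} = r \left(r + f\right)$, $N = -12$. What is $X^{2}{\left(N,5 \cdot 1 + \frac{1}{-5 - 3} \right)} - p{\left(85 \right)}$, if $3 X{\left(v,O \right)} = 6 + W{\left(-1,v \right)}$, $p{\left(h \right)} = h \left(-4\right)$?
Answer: $25304$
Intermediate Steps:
$W{\left(f,r \right)} = 3 r \left(f + r\right)$ ($W{\left(f,r \right)} = 3 r \left(r + f\right) = 3 r \left(f + r\right)$)
$p{\left(h \right)} = - 4 h$
$X{\left(v,O \right)} = 2 + v \left(-1 + v\right)$ ($X{\left(v,O \right)} = \frac{6 + 3 v \left(-1 + v\right)}{3} = 2 + v \left(-1 + v\right)$)
$X^{2}{\left(N,5 \cdot 1 + \frac{1}{-5 - 3} \right)} - p{\left(85 \right)} = \left(2 - 12 \left(-1 - 12\right)\right)^{2} - \left(-4\right) 85 = \left(2 - -156\right)^{2} - -340 = \left(2 + 156\right)^{2} + 340 = 158^{2} + 340 = 24964 + 340 = 25304$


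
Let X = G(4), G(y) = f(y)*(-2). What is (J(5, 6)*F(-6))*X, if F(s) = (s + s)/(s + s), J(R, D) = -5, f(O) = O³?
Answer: 640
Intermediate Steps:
G(y) = -2*y³ (G(y) = y³*(-2) = -2*y³)
X = -128 (X = -2*4³ = -2*64 = -128)
F(s) = 1 (F(s) = (2*s)/((2*s)) = (2*s)*(1/(2*s)) = 1)
(J(5, 6)*F(-6))*X = -5*1*(-128) = -5*(-128) = 640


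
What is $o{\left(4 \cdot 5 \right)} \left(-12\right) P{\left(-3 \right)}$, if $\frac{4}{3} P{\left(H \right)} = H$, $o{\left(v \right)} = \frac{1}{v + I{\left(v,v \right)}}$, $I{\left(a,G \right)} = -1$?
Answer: $\frac{27}{19} \approx 1.4211$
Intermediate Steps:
$o{\left(v \right)} = \frac{1}{-1 + v}$ ($o{\left(v \right)} = \frac{1}{v - 1} = \frac{1}{-1 + v}$)
$P{\left(H \right)} = \frac{3 H}{4}$
$o{\left(4 \cdot 5 \right)} \left(-12\right) P{\left(-3 \right)} = \frac{1}{-1 + 4 \cdot 5} \left(-12\right) \frac{3}{4} \left(-3\right) = \frac{1}{-1 + 20} \left(-12\right) \left(- \frac{9}{4}\right) = \frac{1}{19} \left(-12\right) \left(- \frac{9}{4}\right) = \left(- \frac{12}{19}\right) \left(- \frac{9}{4}\right) = \frac{27}{19}$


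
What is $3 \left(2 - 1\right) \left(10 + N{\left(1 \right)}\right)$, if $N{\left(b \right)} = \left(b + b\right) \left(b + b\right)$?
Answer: $42$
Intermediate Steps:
$N{\left(b \right)} = 4 b^{2}$ ($N{\left(b \right)} = 2 b 2 b = 4 b^{2}$)
$3 \left(2 - 1\right) \left(10 + N{\left(1 \right)}\right) = 3 \left(2 - 1\right) \left(10 + 4 \cdot 1^{2}\right) = 3 \cdot 1 \left(10 + 4 \cdot 1\right) = 3 \left(10 + 4\right) = 3 \cdot 14 = 42$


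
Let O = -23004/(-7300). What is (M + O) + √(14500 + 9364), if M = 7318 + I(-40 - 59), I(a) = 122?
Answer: 13583751/1825 + 2*√5966 ≈ 7597.6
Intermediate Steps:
O = 5751/1825 (O = -23004*(-1/7300) = 5751/1825 ≈ 3.1512)
M = 7440 (M = 7318 + 122 = 7440)
(M + O) + √(14500 + 9364) = (7440 + 5751/1825) + √(14500 + 9364) = 13583751/1825 + √23864 = 13583751/1825 + 2*√5966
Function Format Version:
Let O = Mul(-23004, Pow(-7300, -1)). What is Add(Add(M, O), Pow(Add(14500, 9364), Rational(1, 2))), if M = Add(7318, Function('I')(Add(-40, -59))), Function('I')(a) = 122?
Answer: Add(Rational(13583751, 1825), Mul(2, Pow(5966, Rational(1, 2)))) ≈ 7597.6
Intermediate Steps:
O = Rational(5751, 1825) (O = Mul(-23004, Rational(-1, 7300)) = Rational(5751, 1825) ≈ 3.1512)
M = 7440 (M = Add(7318, 122) = 7440)
Add(Add(M, O), Pow(Add(14500, 9364), Rational(1, 2))) = Add(Add(7440, Rational(5751, 1825)), Pow(Add(14500, 9364), Rational(1, 2))) = Add(Rational(13583751, 1825), Pow(23864, Rational(1, 2))) = Add(Rational(13583751, 1825), Mul(2, Pow(5966, Rational(1, 2))))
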